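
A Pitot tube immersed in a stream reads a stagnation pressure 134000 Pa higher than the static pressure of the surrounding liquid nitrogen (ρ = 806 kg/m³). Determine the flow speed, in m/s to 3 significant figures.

Bernoulli between the free stream and the stagnation point: ½ρv² = P_stag − P_static.
v = √(2ΔP/ρ) = √(2·134000/806) = 18.2 m/s.

v ≈ 18.2 m/s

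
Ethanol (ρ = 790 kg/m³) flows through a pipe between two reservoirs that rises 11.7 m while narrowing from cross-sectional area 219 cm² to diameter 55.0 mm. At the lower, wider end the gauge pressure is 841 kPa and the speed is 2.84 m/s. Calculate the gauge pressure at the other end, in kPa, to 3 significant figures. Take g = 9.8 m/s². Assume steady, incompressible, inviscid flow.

Continuity gives A₁v₁ = A₂v₂, so v₂ = (219 cm²)/(23.8 cm²) × 2.84 m/s = 26.2 m/s.
Applying Bernoulli between the two ends and solving for P₂: P₂ = P₁ + ½ρ(v₁² − v₂²) − ρgΔh.
P₂ = 841000 + ½·790·(2.84² − 26.2²) − 790·9.8·(+11.7) = 841000 + (-268000) − (90600) = 483000 Pa.

P₂ ≈ 483 kPa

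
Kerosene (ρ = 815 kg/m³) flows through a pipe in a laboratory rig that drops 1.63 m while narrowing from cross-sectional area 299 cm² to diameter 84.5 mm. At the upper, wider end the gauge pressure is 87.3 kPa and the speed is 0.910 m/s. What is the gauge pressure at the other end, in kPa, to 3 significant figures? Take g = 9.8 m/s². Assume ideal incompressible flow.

91.1 kPa

By continuity, v₂ = v₁·A₁/A₂ = 0.910·(299/56.1) = 4.85 m/s.
Energy conservation along the streamline gives P₂ = P₁ − ½ρ(v₂² − v₁²) − ρg(h₂ − h₁).
P₂ = 87300 + ½·815·(0.910² − 4.85²) − 815·9.8·(−1.63) = 87300 + (-9260) − (-13000) = 91100 Pa.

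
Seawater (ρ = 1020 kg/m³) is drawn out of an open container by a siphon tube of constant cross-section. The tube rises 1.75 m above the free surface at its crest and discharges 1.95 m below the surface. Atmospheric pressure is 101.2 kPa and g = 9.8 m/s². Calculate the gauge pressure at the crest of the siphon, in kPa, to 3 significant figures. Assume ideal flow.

-37.0 kPa

Bernoulli surface→outlet gives ½v² = g·h_out, so v = √(2·9.8·1.95) = 6.18 m/s.
Continuity keeps v the same throughout the tube; from surface to crest, P_atm + 0 = P_top + ½ρv² + ρg·h_top.
P_top = 101200 − ½·1020·6.18² − 1020·9.8·1.75 = 64200 Pa. So P_gauge = P_top − P_atm = -37000 Pa.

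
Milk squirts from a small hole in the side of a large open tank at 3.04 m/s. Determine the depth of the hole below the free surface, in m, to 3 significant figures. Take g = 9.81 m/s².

Inverting v = √(2gh) gives h = v² / 2g.
h = 3.04²/(2·9.81) = 9.24/19.62 = 0.471 m.

h = 0.471 m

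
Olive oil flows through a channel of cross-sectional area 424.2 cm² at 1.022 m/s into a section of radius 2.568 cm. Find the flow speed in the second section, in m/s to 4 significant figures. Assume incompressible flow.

v₂ ≈ 20.93 m/s

Continuity gives A₁v₁ = A₂v₂, so v₂ = (424.2 cm²)/(20.72 cm²) × 1.022 m/s = 20.93 m/s.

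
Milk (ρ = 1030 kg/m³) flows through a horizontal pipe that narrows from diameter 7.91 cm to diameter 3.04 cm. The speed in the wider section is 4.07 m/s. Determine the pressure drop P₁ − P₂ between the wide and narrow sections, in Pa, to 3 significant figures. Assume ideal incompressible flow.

The volume flow rate is constant, so v₂ = (A₁/A₂)v₁ = (49.1/7.26)·4.07 = 27.6 m/s.
Along the horizontal streamline, P + ½ρv² is constant.
P₁ − P₂ = ½·1030·(27.6² − 4.07²) = ½·1030·743 = 382000 Pa.

ΔP ≈ 382000 Pa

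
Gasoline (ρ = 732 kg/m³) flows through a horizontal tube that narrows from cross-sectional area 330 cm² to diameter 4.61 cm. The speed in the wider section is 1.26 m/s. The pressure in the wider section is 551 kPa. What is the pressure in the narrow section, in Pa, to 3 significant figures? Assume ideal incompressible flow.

Mass conservation (A₁v₁ = A₂v₂) gives v₂ = 1.26 × 330/16.7 = 24.9 m/s.
With no height change, Bernoulli's equation is P₁ + ½ρv₁² = P₂ + ½ρv₂².
P₂ = P₁ − ½ρ(v₂² − v₁²) = 551000 − ½·732·(24.9² − 1.26²) = 551000 − 227000 = 324000 Pa.

P₂ ≈ 324000 Pa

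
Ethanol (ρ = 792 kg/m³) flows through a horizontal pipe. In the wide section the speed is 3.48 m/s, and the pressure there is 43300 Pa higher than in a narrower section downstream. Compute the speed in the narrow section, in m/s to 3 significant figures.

With h₁ = h₂, rearranging Bernoulli gives v₂ = √(v₁² + 2ΔP/ρ).
v₂ = √(3.48² + 2·43300/792) = √(12.1 + 109) = 11.0 m/s.

v₂ ≈ 11.0 m/s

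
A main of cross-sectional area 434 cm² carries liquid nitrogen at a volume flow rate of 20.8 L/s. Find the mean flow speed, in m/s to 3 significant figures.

Q = 20.8 L/s = 0.0208 m³/s.
v = Q/A = 0.0208 / 0.0434 = 0.479 m/s.

v = 0.479 m/s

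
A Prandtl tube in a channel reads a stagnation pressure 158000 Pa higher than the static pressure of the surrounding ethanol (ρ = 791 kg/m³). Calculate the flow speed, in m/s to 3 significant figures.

At the stagnation point the flow is brought to rest, so Bernoulli gives P_stag − P_static = ½ρv².
v = √(2ΔP/ρ) = √(2·158000/791) = 20.0 m/s.

v ≈ 20.0 m/s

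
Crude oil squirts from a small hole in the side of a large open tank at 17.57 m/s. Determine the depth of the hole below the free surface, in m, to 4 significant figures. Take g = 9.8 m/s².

h ≈ 15.75 m

Torricelli: v = √(2gh), so h = v²/(2g).
h = 17.57²/(2·9.8) = 308.7/19.60 = 15.75 m.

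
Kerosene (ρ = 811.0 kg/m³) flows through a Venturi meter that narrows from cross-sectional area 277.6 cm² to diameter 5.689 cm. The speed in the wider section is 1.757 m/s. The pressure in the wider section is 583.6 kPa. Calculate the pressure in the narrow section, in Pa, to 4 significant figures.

P₂ ≈ 435600 Pa

Continuity gives A₁v₁ = A₂v₂, so v₂ = (277.6 cm²)/(25.42 cm²) × 1.757 m/s = 19.19 m/s.
The pipe is horizontal, so Bernoulli reduces to P₁ + ½ρv₁² = P₂ + ½ρv₂².
P₂ = P₁ − ½ρ(v₂² − v₁²) = 583600 − ½·811.0·(19.19² − 1.757²) = 583600 − 148000 = 435600 Pa.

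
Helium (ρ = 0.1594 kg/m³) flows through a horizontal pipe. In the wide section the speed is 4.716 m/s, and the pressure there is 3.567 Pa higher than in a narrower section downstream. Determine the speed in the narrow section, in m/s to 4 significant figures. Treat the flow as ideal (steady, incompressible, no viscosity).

Along the level pipe P + ½ρv² is conserved, hence v₂² = v₁² + 2(P₁ − P₂)/ρ.
v₂ = √(4.716² + 2·3.567/0.1594) = √(22.24 + 44.76) = 8.185 m/s.

v₂ ≈ 8.185 m/s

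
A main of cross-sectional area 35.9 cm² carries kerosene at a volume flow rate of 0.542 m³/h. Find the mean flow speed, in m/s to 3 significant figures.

Q = 0.542 m³/h = 0.000151 m³/s.
v = Q/A = 0.000151 / 0.00359 = 0.0419 m/s.

v = 0.0419 m/s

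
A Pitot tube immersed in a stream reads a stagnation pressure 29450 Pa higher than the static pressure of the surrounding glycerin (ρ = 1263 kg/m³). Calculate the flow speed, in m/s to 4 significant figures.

Bernoulli between the free stream and the stagnation point: ½ρv² = P_stag − P_static.
v = √(2ΔP/ρ) = √(2·29450/1263) = 6.829 m/s.

6.829 m/s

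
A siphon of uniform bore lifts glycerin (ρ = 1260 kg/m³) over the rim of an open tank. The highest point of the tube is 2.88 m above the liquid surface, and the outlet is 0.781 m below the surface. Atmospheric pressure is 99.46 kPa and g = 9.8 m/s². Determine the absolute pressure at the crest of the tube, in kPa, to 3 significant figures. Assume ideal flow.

From the surface to the outlet (both open to atmosphere, surface at rest): v = √(2g·h_out) = √(2·9.8·0.781) = 3.91 m/s.
With constant cross-section the crest speed equals v; applying Bernoulli from the surface up to the crest, P_top = P_atm − ½ρv² − ρg·h_top.
P_top = 99460 − ½·1260·3.91² − 1260·9.8·2.88 = 54300 Pa.

P_top ≈ 54.3 kPa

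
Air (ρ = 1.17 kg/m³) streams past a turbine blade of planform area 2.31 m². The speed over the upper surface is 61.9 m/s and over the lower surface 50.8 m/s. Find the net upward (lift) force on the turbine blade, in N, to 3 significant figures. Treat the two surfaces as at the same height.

F ≈ 1690 N

From P + ½ρv² = const at equal height, P_low − P_up = ½ρ(v_up² − v_low²).
ΔP = ½·1.17·(61.9² − 50.8²) = 732 Pa.
Lift = ΔP · A = 732 × 2.31 = 1690 N.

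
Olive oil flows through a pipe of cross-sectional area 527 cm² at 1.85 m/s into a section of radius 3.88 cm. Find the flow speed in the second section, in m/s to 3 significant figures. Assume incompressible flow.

v₂ ≈ 20.6 m/s

Mass conservation (A₁v₁ = A₂v₂) gives v₂ = 1.85 × 527/47.3 = 20.6 m/s.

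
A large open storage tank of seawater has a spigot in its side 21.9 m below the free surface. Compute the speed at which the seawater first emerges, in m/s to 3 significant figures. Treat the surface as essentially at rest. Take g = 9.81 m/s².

v ≈ 20.7 m/s

Torricelli's result v = √(2gh) gives v = √(2·9.81·21.9) = 20.7 m/s.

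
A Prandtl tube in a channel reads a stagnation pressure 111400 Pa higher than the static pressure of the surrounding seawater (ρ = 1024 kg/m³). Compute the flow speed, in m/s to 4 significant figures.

At the stagnation point the flow is brought to rest, so Bernoulli gives P_stag − P_static = ½ρv².
v = √(2ΔP/ρ) = √(2·111400/1024) = 14.75 m/s.

14.75 m/s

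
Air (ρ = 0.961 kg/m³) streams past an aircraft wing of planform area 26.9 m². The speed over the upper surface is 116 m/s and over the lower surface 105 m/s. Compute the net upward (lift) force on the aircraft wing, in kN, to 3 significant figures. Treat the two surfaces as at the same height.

F ≈ 31.4 kN

The faster flow above has the lower pressure; Bernoulli (same height) gives ΔP = ½ρ(v_up² − v_low²).
ΔP = ½·0.961·(116² − 105²) = 1170 Pa.
Lift = ΔP · A = 1170 × 26.9 = 31400 N.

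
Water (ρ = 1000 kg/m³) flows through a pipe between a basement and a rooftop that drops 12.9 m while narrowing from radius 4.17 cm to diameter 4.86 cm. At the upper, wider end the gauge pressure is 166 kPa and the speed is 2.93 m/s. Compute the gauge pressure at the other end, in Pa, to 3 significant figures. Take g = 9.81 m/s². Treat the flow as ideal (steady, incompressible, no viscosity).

P₂ ≈ 260000 Pa

By continuity, v₂ = v₁·A₁/A₂ = 2.93·(54.6/18.6) = 8.63 m/s.
Applying Bernoulli between the two ends and solving for P₂: P₂ = P₁ + ½ρ(v₁² − v₂²) − ρgΔh.
P₂ = 166000 + ½·1000·(2.93² − 8.63²) − 1000·9.81·(−12.9) = 166000 + (-32900) − (-127000) = 260000 Pa.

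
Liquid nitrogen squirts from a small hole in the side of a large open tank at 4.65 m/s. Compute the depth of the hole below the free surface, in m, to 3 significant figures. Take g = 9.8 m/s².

h ≈ 1.10 m

Torricelli: v = √(2gh), so h = v²/(2g).
h = 4.65²/(2·9.8) = 21.6/19.60 = 1.10 m.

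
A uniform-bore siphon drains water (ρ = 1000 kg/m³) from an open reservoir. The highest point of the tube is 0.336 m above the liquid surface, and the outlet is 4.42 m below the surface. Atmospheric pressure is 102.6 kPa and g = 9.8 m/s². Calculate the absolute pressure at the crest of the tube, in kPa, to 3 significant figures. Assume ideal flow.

P_top = 56.0 kPa

From the surface to the outlet (both open to atmosphere, surface at rest): v = √(2g·h_out) = √(2·9.8·4.42) = 9.31 m/s.
Continuity keeps v the same throughout the tube; from surface to crest, P_atm + 0 = P_top + ½ρv² + ρg·h_top.
P_top = 102600 − ½·1000·9.31² − 1000·9.8·0.336 = 56000 Pa.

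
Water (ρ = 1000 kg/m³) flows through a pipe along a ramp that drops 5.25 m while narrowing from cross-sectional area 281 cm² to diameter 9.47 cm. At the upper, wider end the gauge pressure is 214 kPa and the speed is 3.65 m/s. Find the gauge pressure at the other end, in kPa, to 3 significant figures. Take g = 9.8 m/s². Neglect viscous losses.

P₂ ≈ 166 kPa

The volume flow rate is constant, so v₂ = (A₁/A₂)v₁ = (281/70.4)·3.65 = 14.6 m/s.
Bernoulli: P₁ + ½ρv₁² + ρg h₁ = P₂ + ½ρv₂² + ρg h₂, so P₂ = P₁ + ½ρ(v₁² − v₂²) − ρg(h₂ − h₁).
P₂ = 214000 + ½·1000·(3.65² − 14.6²) − 1000·9.8·(−5.25) = 214000 + (-99400) − (-51400) = 166000 Pa.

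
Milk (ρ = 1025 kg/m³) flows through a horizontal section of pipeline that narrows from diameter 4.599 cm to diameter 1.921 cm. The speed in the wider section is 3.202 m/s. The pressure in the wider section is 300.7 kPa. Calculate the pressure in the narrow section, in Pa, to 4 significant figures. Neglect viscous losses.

By continuity, v₂ = v₁·A₁/A₂ = 3.202·(16.61/2.898) = 18.35 m/s.
With no height change, Bernoulli's equation is P₁ + ½ρv₁² = P₂ + ½ρv₂².
P₂ = P₁ − ½ρ(v₂² − v₁²) = 300700 − ½·1025·(18.35² − 3.202²) = 300700 − 167400 = 133300 Pa.

P₂ ≈ 133300 Pa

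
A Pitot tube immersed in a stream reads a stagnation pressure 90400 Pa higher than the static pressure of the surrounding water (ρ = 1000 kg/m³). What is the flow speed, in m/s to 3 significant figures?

v ≈ 13.4 m/s

The dynamic pressure equals the rise in static pressure at the stagnation point: ΔP = ½ρv².
v = √(2ΔP/ρ) = √(2·90400/1000) = 13.4 m/s.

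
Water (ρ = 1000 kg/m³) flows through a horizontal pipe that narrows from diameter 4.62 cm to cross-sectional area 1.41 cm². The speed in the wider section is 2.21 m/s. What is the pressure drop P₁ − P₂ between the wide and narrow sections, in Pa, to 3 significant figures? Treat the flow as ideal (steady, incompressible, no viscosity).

ΔP ≈ 343000 Pa

The volume flow rate is constant, so v₂ = (A₁/A₂)v₁ = (16.8/1.41)·2.21 = 26.3 m/s.
With no height change, Bernoulli's equation is P₁ + ½ρv₁² = P₂ + ½ρv₂².
P₁ − P₂ = ½·1000·(26.3² − 2.21²) = ½·1000·686 = 343000 Pa.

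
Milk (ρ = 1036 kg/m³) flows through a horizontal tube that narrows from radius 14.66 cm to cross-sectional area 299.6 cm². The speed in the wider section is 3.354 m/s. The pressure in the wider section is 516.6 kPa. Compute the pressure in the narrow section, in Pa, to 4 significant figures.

Mass conservation (A₁v₁ = A₂v₂) gives v₂ = 3.354 × 675.2/299.6 = 7.559 m/s.
With no height change, Bernoulli's equation is P₁ + ½ρv₁² = P₂ + ½ρv₂².
P₂ = P₁ − ½ρ(v₂² − v₁²) = 516600 − ½·1036·(7.559² − 3.354²) = 516600 − 23770 = 492800 Pa.

P₂ ≈ 492800 Pa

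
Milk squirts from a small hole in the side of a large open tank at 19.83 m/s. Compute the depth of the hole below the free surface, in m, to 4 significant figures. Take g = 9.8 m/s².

Torricelli: v = √(2gh), so h = v²/(2g).
h = 19.83²/(2·9.8) = 393.2/19.60 = 20.06 m.

h ≈ 20.06 m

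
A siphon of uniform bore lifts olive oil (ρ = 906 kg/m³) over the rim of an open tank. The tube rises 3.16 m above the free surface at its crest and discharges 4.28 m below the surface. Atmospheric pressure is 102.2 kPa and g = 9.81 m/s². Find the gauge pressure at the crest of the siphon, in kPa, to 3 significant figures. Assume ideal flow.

Bernoulli surface→outlet gives ½v² = g·h_out, so v = √(2·9.81·4.28) = 9.16 m/s.
The bore is uniform, so the speed at the crest is the same v. Bernoulli surface→crest: P_atm = P_top + ½ρv² + ρg·h_top.
P_top = 102200 − ½·906·9.16² − 906·9.81·3.16 = 36100 Pa. So P_gauge = P_top − P_atm = -66100 Pa.

P_gauge ≈ -66.1 kPa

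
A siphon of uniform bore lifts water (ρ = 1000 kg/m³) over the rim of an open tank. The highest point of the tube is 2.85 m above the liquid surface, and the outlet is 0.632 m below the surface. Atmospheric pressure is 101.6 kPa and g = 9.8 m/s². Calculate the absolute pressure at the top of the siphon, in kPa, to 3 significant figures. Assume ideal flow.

67.5 kPa

From the surface to the outlet (both open to atmosphere, surface at rest): v = √(2g·h_out) = √(2·9.8·0.632) = 3.52 m/s.
The bore is uniform, so the speed at the crest is the same v. Bernoulli surface→crest: P_atm = P_top + ½ρv² + ρg·h_top.
P_top = 101600 − ½·1000·3.52² − 1000·9.8·2.85 = 67500 Pa.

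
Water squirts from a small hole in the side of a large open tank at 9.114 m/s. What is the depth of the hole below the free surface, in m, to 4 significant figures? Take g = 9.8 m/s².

Inverting v = √(2gh) gives h = v² / 2g.
h = 9.114²/(2·9.8) = 83.06/19.60 = 4.238 m.

h ≈ 4.238 m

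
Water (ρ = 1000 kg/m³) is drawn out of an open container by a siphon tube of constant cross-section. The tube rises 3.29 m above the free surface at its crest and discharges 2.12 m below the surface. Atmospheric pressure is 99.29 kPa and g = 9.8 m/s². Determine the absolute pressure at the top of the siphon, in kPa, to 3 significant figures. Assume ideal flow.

P_top ≈ 46.3 kPa

Bernoulli surface→outlet gives ½v² = g·h_out, so v = √(2·9.8·2.12) = 6.45 m/s.
The bore is uniform, so the speed at the crest is the same v. Bernoulli surface→crest: P_atm = P_top + ½ρv² + ρg·h_top.
P_top = 99290 − ½·1000·6.45² − 1000·9.8·3.29 = 46300 Pa.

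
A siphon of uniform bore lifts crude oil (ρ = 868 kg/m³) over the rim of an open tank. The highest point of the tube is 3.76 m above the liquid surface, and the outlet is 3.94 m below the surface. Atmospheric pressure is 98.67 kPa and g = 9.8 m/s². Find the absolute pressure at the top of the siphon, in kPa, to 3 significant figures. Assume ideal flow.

33.2 kPa

From the surface to the outlet (both open to atmosphere, surface at rest): v = √(2g·h_out) = √(2·9.8·3.94) = 8.79 m/s.
The bore is uniform, so the speed at the crest is the same v. Bernoulli surface→crest: P_atm = P_top + ½ρv² + ρg·h_top.
P_top = 98670 − ½·868·8.79² − 868·9.8·3.76 = 33200 Pa.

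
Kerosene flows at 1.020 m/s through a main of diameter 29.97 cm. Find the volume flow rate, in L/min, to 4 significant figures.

Q ≈ 4317 L/min

Q = A·v = 0.07054 m² × 1.020 m/s = 0.07196 m³/s.
Converting: 0.07196 m³/s × 60000 = 4317 L/min.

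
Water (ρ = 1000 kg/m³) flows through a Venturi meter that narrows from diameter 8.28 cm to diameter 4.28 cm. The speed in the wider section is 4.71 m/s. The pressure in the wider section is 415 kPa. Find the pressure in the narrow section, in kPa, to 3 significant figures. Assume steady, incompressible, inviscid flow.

Mass conservation (A₁v₁ = A₂v₂) gives v₂ = 4.71 × 53.8/14.4 = 17.6 m/s.
Along the horizontal streamline, P + ½ρv² is constant.
P₂ = P₁ − ½ρ(v₂² − v₁²) = 415000 − ½·1000·(17.6² − 4.71²) = 415000 − 144000 = 271000 Pa.

P₂ ≈ 271 kPa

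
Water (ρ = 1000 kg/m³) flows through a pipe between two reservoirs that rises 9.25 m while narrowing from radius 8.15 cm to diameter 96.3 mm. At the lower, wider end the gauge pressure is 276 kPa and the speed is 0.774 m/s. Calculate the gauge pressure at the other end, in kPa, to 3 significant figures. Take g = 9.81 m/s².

Continuity gives A₁v₁ = A₂v₂, so v₂ = (209 cm²)/(72.8 cm²) × 0.774 m/s = 2.22 m/s.
Energy conservation along the streamline gives P₂ = P₁ − ½ρ(v₂² − v₁²) − ρg(h₂ − h₁).
P₂ = 276000 + ½·1000·(0.774² − 2.22²) − 1000·9.81·(+9.25) = 276000 + (-2160) − (90700) = 183000 Pa.

P₂ = 183 kPa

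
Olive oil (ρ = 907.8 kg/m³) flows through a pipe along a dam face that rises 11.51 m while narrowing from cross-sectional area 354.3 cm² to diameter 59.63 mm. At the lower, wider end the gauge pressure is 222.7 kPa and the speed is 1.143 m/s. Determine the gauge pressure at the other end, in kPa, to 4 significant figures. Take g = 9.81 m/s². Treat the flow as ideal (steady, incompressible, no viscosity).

P₂ ≈ 25.34 kPa

Continuity gives A₁v₁ = A₂v₂, so v₂ = (354.3 cm²)/(27.93 cm²) × 1.143 m/s = 14.50 m/s.
Applying Bernoulli between the two ends and solving for P₂: P₂ = P₁ + ½ρ(v₁² − v₂²) − ρgΔh.
P₂ = 222700 + ½·907.8·(1.143² − 14.50²) − 907.8·9.81·(+11.51) = 222700 + (-94850) − (102500) = 25340 Pa.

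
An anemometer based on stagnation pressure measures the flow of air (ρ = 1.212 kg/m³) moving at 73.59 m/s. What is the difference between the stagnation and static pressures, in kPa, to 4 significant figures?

ΔP ≈ 3.282 kPa

The dynamic pressure equals the rise in static pressure at the stagnation point: ΔP = ½ρv².
ΔP = ½·1.212·73.59² = 3282 Pa.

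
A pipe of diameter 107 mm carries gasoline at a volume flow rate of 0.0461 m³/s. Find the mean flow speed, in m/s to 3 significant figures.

Q = 0.0461 m³/s = 0.0461 m³/s.
v = Q/A = 0.0461 / 0.00899 = 5.13 m/s.

v = 5.13 m/s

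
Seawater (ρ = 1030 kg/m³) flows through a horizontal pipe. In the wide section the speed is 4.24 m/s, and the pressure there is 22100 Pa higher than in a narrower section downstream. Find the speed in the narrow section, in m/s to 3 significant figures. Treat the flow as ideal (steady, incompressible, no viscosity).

Along the level pipe P + ½ρv² is conserved, hence v₂² = v₁² + 2(P₁ − P₂)/ρ.
v₂ = √(4.24² + 2·22100/1030) = √(18.0 + 42.9) = 7.80 m/s.

7.80 m/s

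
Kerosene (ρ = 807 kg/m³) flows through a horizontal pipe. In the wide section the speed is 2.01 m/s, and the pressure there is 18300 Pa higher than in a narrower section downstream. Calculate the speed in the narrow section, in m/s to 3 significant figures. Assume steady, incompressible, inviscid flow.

v₂ = 7.03 m/s

Along the level pipe P + ½ρv² is conserved, hence v₂² = v₁² + 2(P₁ − P₂)/ρ.
v₂ = √(2.01² + 2·18300/807) = √(4.04 + 45.4) = 7.03 m/s.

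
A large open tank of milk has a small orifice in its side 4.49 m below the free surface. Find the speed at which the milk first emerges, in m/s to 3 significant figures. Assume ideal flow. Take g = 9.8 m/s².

v ≈ 9.38 m/s

With the surface at rest and both surface and jet at atmospheric pressure, Bernoulli gives ρg h = ½ρv², so v = √(2gh) = √(2·9.8·4.49) = 9.38 m/s.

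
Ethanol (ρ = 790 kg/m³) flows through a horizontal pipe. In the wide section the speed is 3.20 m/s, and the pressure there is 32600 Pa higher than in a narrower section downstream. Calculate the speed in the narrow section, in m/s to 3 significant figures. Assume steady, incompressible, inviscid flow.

With h₁ = h₂, rearranging Bernoulli gives v₂ = √(v₁² + 2ΔP/ρ).
v₂ = √(3.20² + 2·32600/790) = √(10.2 + 82.5) = 9.63 m/s.

v₂ ≈ 9.63 m/s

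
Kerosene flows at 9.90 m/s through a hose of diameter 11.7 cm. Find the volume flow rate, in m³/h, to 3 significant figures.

Q = A·v = 0.0108 m² × 9.90 m/s = 0.106 m³/s.
Converting: 0.106 m³/s × 3600 = 383 m³/h.

Q ≈ 383 m³/h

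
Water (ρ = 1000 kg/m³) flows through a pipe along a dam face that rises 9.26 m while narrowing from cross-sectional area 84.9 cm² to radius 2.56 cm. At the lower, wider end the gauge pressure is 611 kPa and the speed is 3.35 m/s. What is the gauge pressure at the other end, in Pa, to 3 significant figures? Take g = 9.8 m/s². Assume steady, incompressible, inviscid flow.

By continuity, v₂ = v₁·A₁/A₂ = 3.35·(84.9/20.6) = 13.8 m/s.
Applying Bernoulli between the two ends and solving for P₂: P₂ = P₁ + ½ρ(v₁² − v₂²) − ρgΔh.
P₂ = 611000 + ½·1000·(3.35² − 13.8²) − 1000·9.8·(+9.26) = 611000 + (-89800) − (90700) = 430000 Pa.

P₂ = 430000 Pa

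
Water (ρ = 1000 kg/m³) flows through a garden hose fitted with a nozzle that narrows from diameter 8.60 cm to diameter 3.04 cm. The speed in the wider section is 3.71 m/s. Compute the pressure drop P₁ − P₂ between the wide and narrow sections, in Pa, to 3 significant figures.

434000 Pa

Mass conservation (A₁v₁ = A₂v₂) gives v₂ = 3.71 × 58.1/7.26 = 29.7 m/s.
Along the horizontal streamline, P + ½ρv² is constant.
P₁ − P₂ = ½·1000·(29.7² − 3.71²) = ½·1000·868 = 434000 Pa.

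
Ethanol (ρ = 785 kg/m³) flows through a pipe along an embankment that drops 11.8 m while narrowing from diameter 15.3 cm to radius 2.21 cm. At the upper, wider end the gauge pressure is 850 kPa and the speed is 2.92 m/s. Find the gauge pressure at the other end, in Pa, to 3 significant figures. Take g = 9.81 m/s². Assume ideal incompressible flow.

By continuity, v₂ = v₁·A₁/A₂ = 2.92·(184/15.3) = 35.0 m/s.
Energy conservation along the streamline gives P₂ = P₁ − ½ρ(v₂² − v₁²) − ρg(h₂ − h₁).
P₂ = 850000 + ½·785·(2.92² − 35.0²) − 785·9.81·(−11.8) = 850000 + (-477000) − (-90900) = 464000 Pa.

P₂ ≈ 464000 Pa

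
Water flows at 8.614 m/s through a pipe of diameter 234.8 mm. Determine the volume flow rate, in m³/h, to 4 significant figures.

Q = A·v = 0.04330 m² × 8.614 m/s = 0.3730 m³/s.
Converting: 0.3730 m³/s × 3600 = 1343 m³/h.

Q ≈ 1343 m³/h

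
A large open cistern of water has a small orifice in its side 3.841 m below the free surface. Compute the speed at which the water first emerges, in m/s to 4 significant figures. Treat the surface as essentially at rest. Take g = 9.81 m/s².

v ≈ 8.681 m/s

Bernoulli from surface to hole (P equal, v_surface ≈ 0): v = √(2gh) = √(2×9.81×3.841) = 8.681 m/s.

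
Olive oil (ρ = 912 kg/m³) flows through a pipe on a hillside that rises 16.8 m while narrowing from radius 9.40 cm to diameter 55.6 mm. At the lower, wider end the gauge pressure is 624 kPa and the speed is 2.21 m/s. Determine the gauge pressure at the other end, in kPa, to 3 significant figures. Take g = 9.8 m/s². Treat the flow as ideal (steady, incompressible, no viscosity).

Continuity gives A₁v₁ = A₂v₂, so v₂ = (278 cm²)/(24.3 cm²) × 2.21 m/s = 25.3 m/s.
Bernoulli: P₁ + ½ρv₁² + ρg h₁ = P₂ + ½ρv₂² + ρg h₂, so P₂ = P₁ + ½ρ(v₁² − v₂²) − ρg(h₂ − h₁).
P₂ = 624000 + ½·912·(2.21² − 25.3²) − 912·9.8·(+16.8) = 624000 + (-289000) − (150000) = 185000 Pa.

P₂ = 185 kPa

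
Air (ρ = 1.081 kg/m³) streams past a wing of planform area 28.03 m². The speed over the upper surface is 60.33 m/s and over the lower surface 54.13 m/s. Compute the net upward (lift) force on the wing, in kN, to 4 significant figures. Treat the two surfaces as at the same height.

F ≈ 10.75 kN

The faster flow above has the lower pressure; Bernoulli (same height) gives ΔP = ½ρ(v_up² − v_low²).
ΔP = ½·1.081·(60.33² − 54.13²) = 383.6 Pa.
Lift = ΔP · A = 383.6 × 28.03 = 10750 N.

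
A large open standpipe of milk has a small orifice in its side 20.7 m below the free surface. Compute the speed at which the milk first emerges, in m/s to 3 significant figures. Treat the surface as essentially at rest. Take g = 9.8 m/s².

The surface is effectively still and both ends are open, so ½v² = gh and v = √(2·9.8·20.7) = 20.1 m/s.

20.1 m/s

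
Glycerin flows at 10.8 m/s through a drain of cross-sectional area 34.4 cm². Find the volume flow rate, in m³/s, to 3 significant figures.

Q ≈ 0.0372 m³/s

Q = A·v = 0.00344 m² × 10.8 m/s = 0.0372 m³/s.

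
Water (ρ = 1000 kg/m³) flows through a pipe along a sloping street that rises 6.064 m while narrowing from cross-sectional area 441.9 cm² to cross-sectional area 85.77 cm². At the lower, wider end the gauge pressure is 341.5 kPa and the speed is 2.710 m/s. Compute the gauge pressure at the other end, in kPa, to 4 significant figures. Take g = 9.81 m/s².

188.2 kPa

By continuity, v₂ = v₁·A₁/A₂ = 2.710·(441.9/85.77) = 13.96 m/s.
Energy conservation along the streamline gives P₂ = P₁ − ½ρ(v₂² − v₁²) − ρg(h₂ − h₁).
P₂ = 341500 + ½·1000·(2.710² − 13.96²) − 1000·9.81·(+6.064) = 341500 + (-93800) − (59490) = 188200 Pa.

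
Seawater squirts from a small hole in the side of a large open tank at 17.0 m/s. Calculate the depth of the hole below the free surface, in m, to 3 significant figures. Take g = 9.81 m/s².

For a small hole in a large open tank, ½v² = gh, giving h = v²/(2g).
h = 17.0²/(2·9.81) = 289/19.62 = 14.7 m.

h = 14.7 m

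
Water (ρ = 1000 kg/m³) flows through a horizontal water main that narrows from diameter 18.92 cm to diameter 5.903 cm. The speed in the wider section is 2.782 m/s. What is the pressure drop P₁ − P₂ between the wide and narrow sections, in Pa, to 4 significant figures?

The volume flow rate is constant, so v₂ = (A₁/A₂)v₁ = (281.1/27.37)·2.782 = 28.58 m/s.
With no height change, Bernoulli's equation is P₁ + ½ρv₁² = P₂ + ½ρv₂².
P₁ − P₂ = ½·1000·(28.58² − 2.782²) = ½·1000·809.0 = 404500 Pa.

ΔP = 404500 Pa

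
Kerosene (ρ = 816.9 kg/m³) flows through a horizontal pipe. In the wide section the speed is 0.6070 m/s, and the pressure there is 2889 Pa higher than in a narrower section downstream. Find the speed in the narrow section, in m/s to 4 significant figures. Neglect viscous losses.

Along the level pipe P + ½ρv² is conserved, hence v₂² = v₁² + 2(P₁ − P₂)/ρ.
v₂ = √(0.6070² + 2·2889/816.9) = √(0.3684 + 7.073) = 2.728 m/s.

v₂ ≈ 2.728 m/s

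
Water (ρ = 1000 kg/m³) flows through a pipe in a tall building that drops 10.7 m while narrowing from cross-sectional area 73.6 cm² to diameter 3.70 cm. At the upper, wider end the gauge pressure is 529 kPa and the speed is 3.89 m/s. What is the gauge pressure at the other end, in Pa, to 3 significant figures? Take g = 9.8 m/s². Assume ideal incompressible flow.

P₂ = 287000 Pa

Mass conservation (A₁v₁ = A₂v₂) gives v₂ = 3.89 × 73.6/10.8 = 26.6 m/s.
Applying Bernoulli between the two ends and solving for P₂: P₂ = P₁ + ½ρ(v₁² − v₂²) − ρgΔh.
P₂ = 529000 + ½·1000·(3.89² − 26.6²) − 1000·9.8·(−10.7) = 529000 + (-347000) − (-105000) = 287000 Pa.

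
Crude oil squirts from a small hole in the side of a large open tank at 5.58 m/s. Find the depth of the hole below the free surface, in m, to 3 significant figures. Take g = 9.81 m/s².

For a small hole in a large open tank, ½v² = gh, giving h = v²/(2g).
h = 5.58²/(2·9.81) = 31.1/19.62 = 1.59 m.

h ≈ 1.59 m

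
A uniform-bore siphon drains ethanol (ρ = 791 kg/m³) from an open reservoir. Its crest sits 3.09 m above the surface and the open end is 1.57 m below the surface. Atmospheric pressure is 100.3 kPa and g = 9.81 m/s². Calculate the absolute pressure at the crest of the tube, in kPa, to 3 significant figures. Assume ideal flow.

From the surface to the outlet (both open to atmosphere, surface at rest): v = √(2g·h_out) = √(2·9.81·1.57) = 5.55 m/s.
Continuity keeps v the same throughout the tube; from surface to crest, P_atm + 0 = P_top + ½ρv² + ρg·h_top.
P_top = 100300 − ½·791·5.55² − 791·9.81·3.09 = 64100 Pa.

64.1 kPa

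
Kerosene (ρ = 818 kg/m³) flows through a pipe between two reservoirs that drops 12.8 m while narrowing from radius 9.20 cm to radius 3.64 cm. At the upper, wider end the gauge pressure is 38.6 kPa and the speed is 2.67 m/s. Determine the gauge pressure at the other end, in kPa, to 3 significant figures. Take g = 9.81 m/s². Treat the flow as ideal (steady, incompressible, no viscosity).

P₂ ≈ 25.2 kPa

The volume flow rate is constant, so v₂ = (A₁/A₂)v₁ = (266/41.6)·2.67 = 17.1 m/s.
Energy conservation along the streamline gives P₂ = P₁ − ½ρ(v₂² − v₁²) − ρg(h₂ − h₁).
P₂ = 38600 + ½·818·(2.67² − 17.1²) − 818·9.81·(−12.8) = 38600 + (-116000) − (-103000) = 25200 Pa.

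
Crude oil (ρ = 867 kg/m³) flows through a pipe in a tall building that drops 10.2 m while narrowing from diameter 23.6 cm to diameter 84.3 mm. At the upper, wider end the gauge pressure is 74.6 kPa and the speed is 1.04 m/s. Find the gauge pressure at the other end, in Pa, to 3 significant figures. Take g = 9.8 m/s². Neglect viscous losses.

Mass conservation (A₁v₁ = A₂v₂) gives v₂ = 1.04 × 437/55.8 = 8.15 m/s.
Bernoulli: P₁ + ½ρv₁² + ρg h₁ = P₂ + ½ρv₂² + ρg h₂, so P₂ = P₁ + ½ρ(v₁² − v₂²) − ρg(h₂ − h₁).
P₂ = 74600 + ½·867·(1.04² − 8.15²) − 867·9.8·(−10.2) = 74600 + (-28300) − (-86700) = 133000 Pa.

P₂ ≈ 133000 Pa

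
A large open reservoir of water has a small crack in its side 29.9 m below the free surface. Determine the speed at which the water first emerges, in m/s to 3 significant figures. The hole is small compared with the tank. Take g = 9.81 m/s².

The surface is effectively still and both ends are open, so ½v² = gh and v = √(2·9.81·29.9) = 24.2 m/s.

v = 24.2 m/s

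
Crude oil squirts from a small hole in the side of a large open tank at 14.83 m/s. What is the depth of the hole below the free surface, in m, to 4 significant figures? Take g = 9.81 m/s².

Torricelli: v = √(2gh), so h = v²/(2g).
h = 14.83²/(2·9.81) = 219.9/19.62 = 11.21 m.

h = 11.21 m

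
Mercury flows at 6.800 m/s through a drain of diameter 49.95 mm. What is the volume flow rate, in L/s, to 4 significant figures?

Q = A·v = 0.001960 m² × 6.800 m/s = 0.01333 m³/s.
Converting: 0.01333 m³/s × 1000 = 13.33 L/s.

Q = 13.33 L/s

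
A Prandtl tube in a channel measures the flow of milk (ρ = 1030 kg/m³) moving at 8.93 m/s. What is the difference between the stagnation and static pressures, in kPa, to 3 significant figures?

The dynamic pressure equals the rise in static pressure at the stagnation point: ΔP = ½ρv².
ΔP = ½·1030·8.93² = 41100 Pa.

ΔP ≈ 41.1 kPa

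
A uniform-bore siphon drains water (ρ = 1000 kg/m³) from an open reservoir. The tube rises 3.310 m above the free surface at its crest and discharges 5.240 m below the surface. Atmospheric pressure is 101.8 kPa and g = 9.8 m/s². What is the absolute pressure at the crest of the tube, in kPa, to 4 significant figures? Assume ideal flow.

Bernoulli surface→outlet gives ½v² = g·h_out, so v = √(2·9.8·5.240) = 10.13 m/s.
Continuity keeps v the same throughout the tube; from surface to crest, P_atm + 0 = P_top + ½ρv² + ρg·h_top.
P_top = 101800 − ½·1000·10.13² − 1000·9.8·3.310 = 18010 Pa.

18.01 kPa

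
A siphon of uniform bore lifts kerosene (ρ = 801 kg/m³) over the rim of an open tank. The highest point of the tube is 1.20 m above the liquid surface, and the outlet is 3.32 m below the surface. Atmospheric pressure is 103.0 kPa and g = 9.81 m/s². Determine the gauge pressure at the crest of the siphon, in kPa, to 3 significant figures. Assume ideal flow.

Bernoulli surface→outlet gives ½v² = g·h_out, so v = √(2·9.81·3.32) = 8.07 m/s.
With constant cross-section the crest speed equals v; applying Bernoulli from the surface up to the crest, P_top = P_atm − ½ρv² − ρg·h_top.
P_top = 103000 − ½·801·8.07² − 801·9.81·1.20 = 67500 Pa. So P_gauge = P_top − P_atm = -35500 Pa.

P_gauge ≈ -35.5 kPa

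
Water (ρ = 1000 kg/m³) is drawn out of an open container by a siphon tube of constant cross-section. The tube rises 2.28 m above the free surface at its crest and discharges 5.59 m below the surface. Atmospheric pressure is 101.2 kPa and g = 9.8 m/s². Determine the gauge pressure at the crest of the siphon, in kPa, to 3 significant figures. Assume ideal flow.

From the surface to the outlet (both open to atmosphere, surface at rest): v = √(2g·h_out) = √(2·9.8·5.59) = 10.5 m/s.
With constant cross-section the crest speed equals v; applying Bernoulli from the surface up to the crest, P_top = P_atm − ½ρv² − ρg·h_top.
P_top = 101200 − ½·1000·10.5² − 1000·9.8·2.28 = 24100 Pa. So P_gauge = P_top − P_atm = -77100 Pa.

P_gauge = -77.1 kPa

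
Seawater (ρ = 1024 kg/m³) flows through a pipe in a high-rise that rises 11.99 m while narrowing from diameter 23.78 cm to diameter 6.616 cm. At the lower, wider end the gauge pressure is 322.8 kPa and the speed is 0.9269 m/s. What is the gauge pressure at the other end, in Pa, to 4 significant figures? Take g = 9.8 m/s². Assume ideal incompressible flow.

Continuity gives A₁v₁ = A₂v₂, so v₂ = (444.1 cm²)/(34.38 cm²) × 0.9269 m/s = 11.97 m/s.
Bernoulli: P₁ + ½ρv₁² + ρg h₁ = P₂ + ½ρv₂² + ρg h₂, so P₂ = P₁ + ½ρ(v₁² − v₂²) − ρg(h₂ − h₁).
P₂ = 322800 + ½·1024·(0.9269² − 11.97²) − 1024·9.8·(+11.99) = 322800 + (-72980) − (120300) = 129500 Pa.

P₂ = 129500 Pa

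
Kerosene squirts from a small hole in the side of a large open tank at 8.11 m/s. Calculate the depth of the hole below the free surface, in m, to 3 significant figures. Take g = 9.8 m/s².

For a small hole in a large open tank, ½v² = gh, giving h = v²/(2g).
h = 8.11²/(2·9.8) = 65.8/19.60 = 3.36 m.

h = 3.36 m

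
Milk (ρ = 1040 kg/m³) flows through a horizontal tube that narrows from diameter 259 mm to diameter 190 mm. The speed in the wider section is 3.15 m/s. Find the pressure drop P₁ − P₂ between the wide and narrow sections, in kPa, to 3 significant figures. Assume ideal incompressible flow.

Mass conservation (A₁v₁ = A₂v₂) gives v₂ = 3.15 × 527/284 = 5.85 m/s.
Bernoulli (h₁ = h₂): P₁ − P₂ = ½ρ(v₂² − v₁²).
P₁ − P₂ = ½·1040·(5.85² − 3.15²) = ½·1040·24.3 = 12700 Pa.

ΔP ≈ 12.7 kPa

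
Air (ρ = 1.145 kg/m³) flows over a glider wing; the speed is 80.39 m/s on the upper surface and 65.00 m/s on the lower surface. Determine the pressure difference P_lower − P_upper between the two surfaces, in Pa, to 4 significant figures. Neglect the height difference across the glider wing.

With negligible Δh, P + ½ρv² is constant, so P_low − P_up = ½ρ(v_up² − v_low²).
ΔP = ½·1.145·(80.39² − 65.00²) = 1281 Pa.

ΔP ≈ 1281 Pa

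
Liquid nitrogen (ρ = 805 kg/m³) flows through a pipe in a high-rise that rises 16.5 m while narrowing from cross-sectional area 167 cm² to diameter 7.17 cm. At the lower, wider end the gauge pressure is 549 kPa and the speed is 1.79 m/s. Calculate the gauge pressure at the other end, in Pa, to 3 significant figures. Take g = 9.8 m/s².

P₂ ≈ 398000 Pa

Continuity gives A₁v₁ = A₂v₂, so v₂ = (167 cm²)/(40.4 cm²) × 1.79 m/s = 7.40 m/s.
Bernoulli: P₁ + ½ρv₁² + ρg h₁ = P₂ + ½ρv₂² + ρg h₂, so P₂ = P₁ + ½ρ(v₁² − v₂²) − ρg(h₂ − h₁).
P₂ = 549000 + ½·805·(1.79² − 7.40²) − 805·9.8·(+16.5) = 549000 + (-20800) − (130000) = 398000 Pa.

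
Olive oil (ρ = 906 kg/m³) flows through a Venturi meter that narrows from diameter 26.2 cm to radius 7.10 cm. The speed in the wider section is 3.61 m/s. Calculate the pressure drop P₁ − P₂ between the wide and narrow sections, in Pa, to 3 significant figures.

ΔP ≈ 62500 Pa

The volume flow rate is constant, so v₂ = (A₁/A₂)v₁ = (539/158)·3.61 = 12.3 m/s.
With no height change, Bernoulli's equation is P₁ + ½ρv₁² = P₂ + ½ρv₂².
P₁ − P₂ = ½·906·(12.3² − 3.61²) = ½·906·138 = 62500 Pa.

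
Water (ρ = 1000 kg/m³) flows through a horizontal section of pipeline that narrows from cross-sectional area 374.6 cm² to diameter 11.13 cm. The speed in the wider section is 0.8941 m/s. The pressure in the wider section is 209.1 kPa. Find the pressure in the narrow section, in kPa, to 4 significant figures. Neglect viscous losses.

By continuity, v₂ = v₁·A₁/A₂ = 0.8941·(374.6/97.29) = 3.442 m/s.
Along the horizontal streamline, P + ½ρv² is constant.
P₂ = P₁ − ½ρ(v₂² − v₁²) = 209100 − ½·1000·(3.442² − 0.8941²) = 209100 − 5526 = 203600 Pa.

P₂ ≈ 203.6 kPa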